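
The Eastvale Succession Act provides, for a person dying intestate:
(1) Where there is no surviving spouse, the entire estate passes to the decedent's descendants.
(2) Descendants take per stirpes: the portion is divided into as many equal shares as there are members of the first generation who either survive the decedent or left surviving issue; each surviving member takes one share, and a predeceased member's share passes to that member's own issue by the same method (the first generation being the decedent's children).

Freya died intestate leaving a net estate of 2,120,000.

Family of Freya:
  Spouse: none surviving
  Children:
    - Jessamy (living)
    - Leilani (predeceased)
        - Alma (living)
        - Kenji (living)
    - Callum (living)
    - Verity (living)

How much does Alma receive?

The entire 2,120,000 passes to the descendants.
That amount (2,120,000) is divided into 4 shares of 530,000: Jessamy, Callum, and Verity each take 530,000; Leilani's 530,000 share passes to Leilani's issue.
Leilani's share (530,000) is divided into 2 shares of 265,000: Alma and Kenji each take 265,000.

Alma receives 265,000.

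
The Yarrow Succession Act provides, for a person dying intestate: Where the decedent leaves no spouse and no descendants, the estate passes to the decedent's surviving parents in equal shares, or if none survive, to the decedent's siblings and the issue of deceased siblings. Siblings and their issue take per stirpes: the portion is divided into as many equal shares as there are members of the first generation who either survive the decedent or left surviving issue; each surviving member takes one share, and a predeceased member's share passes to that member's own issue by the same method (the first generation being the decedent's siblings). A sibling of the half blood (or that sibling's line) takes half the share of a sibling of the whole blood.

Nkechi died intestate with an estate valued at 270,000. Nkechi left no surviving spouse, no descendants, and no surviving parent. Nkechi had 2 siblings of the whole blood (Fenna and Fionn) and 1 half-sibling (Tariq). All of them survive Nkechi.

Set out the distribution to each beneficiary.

Fenna: 108,000; Fionn: 108,000; Tariq: 54,000

The entire 270,000 passes to the siblings and their issue.
Counting each half-blood sibling's line as half a unit, there are 5/2 units in 270,000, so one unit is 108,000. Whole-blood lines (Fenna and Fionn) take 108,000 each; half-blood lines (Tariq) take 54,000 each.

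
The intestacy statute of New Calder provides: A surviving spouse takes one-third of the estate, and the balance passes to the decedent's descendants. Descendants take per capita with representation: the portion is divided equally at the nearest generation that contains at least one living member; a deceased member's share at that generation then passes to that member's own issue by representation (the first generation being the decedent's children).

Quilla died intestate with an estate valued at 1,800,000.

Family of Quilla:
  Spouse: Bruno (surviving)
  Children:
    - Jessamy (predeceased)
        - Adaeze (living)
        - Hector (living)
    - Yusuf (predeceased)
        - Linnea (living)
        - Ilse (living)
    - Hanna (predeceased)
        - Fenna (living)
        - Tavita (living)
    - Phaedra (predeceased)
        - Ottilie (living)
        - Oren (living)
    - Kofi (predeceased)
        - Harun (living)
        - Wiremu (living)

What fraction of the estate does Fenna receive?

Fenna receives 1/15 of the estate.

Bruno takes one-third of 1,800,000 = 600,000. The remaining 1,200,000 passes to the descendants.
No child survives, so the initial division is made at the grandchildren's generation.
The descendants' portion (1,200,000) is divided into 10 shares of 120,000: Adaeze, Hector, Linnea, Ilse, Fenna, Tavita, Ottilie, Oren, Harun, and Wiremu each take 120,000.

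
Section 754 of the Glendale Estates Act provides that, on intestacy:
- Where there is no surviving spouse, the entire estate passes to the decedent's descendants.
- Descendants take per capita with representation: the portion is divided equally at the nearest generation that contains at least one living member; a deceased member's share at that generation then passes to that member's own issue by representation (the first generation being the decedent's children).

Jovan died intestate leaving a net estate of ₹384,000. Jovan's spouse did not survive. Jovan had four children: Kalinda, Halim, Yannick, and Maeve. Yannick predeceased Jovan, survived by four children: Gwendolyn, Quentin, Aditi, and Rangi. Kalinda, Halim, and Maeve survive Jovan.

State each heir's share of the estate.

The entire ₹384,000 passes to the descendants.
That amount (₹384,000) is divided into 4 shares of ₹96,000: Kalinda, Halim, and Maeve each take ₹96,000; Yannick's ₹96,000 share passes to Yannick's issue.
Yannick's share (₹96,000) is divided into 4 shares of ₹24,000: Gwendolyn, Quentin, Aditi, and Rangi each take ₹24,000.

Kalinda: ₹96,000; Halim: ₹96,000; Gwendolyn: ₹24,000; Quentin: ₹24,000; Aditi: ₹24,000; Rangi: ₹24,000; Maeve: ₹96,000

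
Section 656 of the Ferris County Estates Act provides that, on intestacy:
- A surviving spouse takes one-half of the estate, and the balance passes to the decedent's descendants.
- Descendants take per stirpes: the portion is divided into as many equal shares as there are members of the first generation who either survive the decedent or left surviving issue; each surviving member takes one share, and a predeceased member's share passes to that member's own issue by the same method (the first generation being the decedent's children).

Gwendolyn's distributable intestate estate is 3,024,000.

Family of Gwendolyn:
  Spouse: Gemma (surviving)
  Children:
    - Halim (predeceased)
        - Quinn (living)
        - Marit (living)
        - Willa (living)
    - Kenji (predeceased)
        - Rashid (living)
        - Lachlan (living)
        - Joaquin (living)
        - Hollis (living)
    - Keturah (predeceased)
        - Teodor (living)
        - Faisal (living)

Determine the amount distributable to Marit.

Gemma takes one-half of 3,024,000 = 1,512,000. The remaining 1,512,000 passes to the descendants.
The descendants' portion (1,512,000) is divided into 3 shares of 504,000: Halim's 504,000 share passes to Halim's issue; Kenji's 504,000 share passes to Kenji's issue; Keturah's 504,000 share passes to Keturah's issue.
Halim's share (504,000) is divided into 3 shares of 168,000: Quinn, Marit, and Willa each take 168,000.
Kenji's share (504,000) is divided into 4 shares of 126,000: Rashid, Lachlan, Joaquin, and Hollis each take 126,000.
Keturah's share (504,000) is divided into 2 shares of 252,000: Teodor and Faisal each take 252,000.

Marit receives 168,000.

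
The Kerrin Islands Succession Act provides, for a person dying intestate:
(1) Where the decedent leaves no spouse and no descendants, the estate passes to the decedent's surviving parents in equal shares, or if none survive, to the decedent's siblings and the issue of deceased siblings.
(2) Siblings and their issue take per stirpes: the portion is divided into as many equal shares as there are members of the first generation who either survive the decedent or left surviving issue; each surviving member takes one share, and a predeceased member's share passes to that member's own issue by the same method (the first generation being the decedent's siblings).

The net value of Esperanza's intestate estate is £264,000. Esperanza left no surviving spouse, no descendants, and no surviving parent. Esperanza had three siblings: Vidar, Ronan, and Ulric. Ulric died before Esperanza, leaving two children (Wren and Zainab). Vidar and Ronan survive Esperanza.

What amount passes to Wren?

The entire £264,000 passes to the siblings and their issue.
That amount (£264,000) is divided into 3 shares of £88,000: Vidar and Ronan each take £88,000; Ulric's £88,000 share passes to Ulric's issue.
Ulric's share (£88,000) is divided into 2 shares of £44,000: Wren and Zainab each take £44,000.

Wren receives £44,000.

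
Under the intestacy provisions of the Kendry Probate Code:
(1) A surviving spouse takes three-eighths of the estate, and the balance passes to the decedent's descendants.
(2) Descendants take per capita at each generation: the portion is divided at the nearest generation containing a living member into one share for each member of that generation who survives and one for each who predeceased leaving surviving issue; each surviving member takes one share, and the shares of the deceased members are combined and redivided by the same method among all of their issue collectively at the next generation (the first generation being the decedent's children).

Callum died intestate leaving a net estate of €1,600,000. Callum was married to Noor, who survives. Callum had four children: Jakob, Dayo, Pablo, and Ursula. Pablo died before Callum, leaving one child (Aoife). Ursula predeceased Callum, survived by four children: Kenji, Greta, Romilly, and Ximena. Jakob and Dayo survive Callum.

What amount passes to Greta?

Noor takes three-eighths of €1,600,000 = €600,000. The remaining €1,000,000 passes to the descendants.
The descendants' portion (€1,000,000) is divided at the children's generation into 4 shares of €250,000. Jakob and Dayo each take €250,000. The 2 shares of the deceased (Pablo and Ursula) are combined into a pool of €500,000.
That pool (€500,000) is divided at the grandchildren's generation equally among Aoife, Kenji, Greta, Romilly, and Ximena: €100,000 each.

Greta receives €100,000.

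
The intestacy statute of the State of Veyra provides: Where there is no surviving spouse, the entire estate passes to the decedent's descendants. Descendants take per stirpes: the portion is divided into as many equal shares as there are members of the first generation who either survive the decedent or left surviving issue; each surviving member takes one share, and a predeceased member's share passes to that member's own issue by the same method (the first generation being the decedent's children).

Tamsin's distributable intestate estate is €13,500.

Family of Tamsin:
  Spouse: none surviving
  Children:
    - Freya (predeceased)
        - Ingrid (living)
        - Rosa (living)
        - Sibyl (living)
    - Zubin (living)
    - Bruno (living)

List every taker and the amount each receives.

The entire €13,500 passes to the descendants.
That amount (€13,500) is divided into 3 shares of €4,500: Zubin and Bruno each take €4,500; Freya's €4,500 share passes to Freya's issue.
Freya's share (€4,500) is divided into 3 shares of €1,500: Ingrid, Rosa, and Sibyl each take €1,500.

Ingrid: €1,500; Rosa: €1,500; Sibyl: €1,500; Zubin: €4,500; Bruno: €4,500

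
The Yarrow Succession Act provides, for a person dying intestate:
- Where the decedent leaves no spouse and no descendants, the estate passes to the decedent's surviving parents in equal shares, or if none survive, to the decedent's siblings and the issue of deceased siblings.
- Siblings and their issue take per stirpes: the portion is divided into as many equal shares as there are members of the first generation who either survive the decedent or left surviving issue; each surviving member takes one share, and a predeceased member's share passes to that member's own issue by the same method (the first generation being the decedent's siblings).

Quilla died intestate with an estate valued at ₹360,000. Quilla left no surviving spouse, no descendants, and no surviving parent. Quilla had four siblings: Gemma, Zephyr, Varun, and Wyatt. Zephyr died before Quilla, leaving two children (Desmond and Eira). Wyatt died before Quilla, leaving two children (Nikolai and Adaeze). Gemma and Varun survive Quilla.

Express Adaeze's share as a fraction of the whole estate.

Adaeze receives 1/8 of the estate.

The entire ₹360,000 passes to the siblings and their issue.
That amount (₹360,000) is divided into 4 shares of ₹90,000: Gemma and Varun each take ₹90,000; Zephyr's ₹90,000 share passes to Zephyr's issue; Wyatt's ₹90,000 share passes to Wyatt's issue.
Zephyr's share (₹90,000) is divided into 2 shares of ₹45,000: Desmond and Eira each take ₹45,000.
Wyatt's share (₹90,000) is divided into 2 shares of ₹45,000: Nikolai and Adaeze each take ₹45,000.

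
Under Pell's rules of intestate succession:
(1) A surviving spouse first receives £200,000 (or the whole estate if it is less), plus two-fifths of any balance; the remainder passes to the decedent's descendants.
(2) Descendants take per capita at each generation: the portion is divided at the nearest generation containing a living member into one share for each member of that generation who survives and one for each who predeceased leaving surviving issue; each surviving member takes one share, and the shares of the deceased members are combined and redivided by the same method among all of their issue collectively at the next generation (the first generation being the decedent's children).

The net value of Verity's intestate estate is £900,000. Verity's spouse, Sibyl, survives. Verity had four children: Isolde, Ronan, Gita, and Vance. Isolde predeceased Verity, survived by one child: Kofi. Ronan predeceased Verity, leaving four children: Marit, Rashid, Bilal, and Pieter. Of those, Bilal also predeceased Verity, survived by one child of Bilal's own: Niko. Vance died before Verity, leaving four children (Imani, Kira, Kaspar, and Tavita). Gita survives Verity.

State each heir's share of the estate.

Sibyl: £480,000; Kofi: £35,000; Marit: £35,000; Rashid: £35,000; Niko: £35,000; Pieter: £35,000; Gita: £105,000; Imani: £35,000; Kira: £35,000; Kaspar: £35,000; Tavita: £35,000

Sibyl first takes £200,000, leaving a balance of £700,000. Sibyl then takes two-fifths of the balance (£280,000), for a total of £480,000. The remaining £420,000 passes to the descendants.
The descendants' portion (£420,000) is divided at the children's generation into 4 shares of £105,000. Gita takes £105,000. The 3 shares of the deceased (Isolde, Ronan, and Vance) are combined into a pool of £315,000.
That pool (£315,000) is divided at the grandchildren's generation into 9 shares of £35,000. Kofi, Marit, Rashid, Pieter, Imani, Kira, Kaspar, and Tavita each take £35,000. The remaining share for the deceased Bilal (£35,000) is carried to the next generation.
That pool (£35,000) passes entirely to Niko, the sole taker at the great-grandchildren's generation.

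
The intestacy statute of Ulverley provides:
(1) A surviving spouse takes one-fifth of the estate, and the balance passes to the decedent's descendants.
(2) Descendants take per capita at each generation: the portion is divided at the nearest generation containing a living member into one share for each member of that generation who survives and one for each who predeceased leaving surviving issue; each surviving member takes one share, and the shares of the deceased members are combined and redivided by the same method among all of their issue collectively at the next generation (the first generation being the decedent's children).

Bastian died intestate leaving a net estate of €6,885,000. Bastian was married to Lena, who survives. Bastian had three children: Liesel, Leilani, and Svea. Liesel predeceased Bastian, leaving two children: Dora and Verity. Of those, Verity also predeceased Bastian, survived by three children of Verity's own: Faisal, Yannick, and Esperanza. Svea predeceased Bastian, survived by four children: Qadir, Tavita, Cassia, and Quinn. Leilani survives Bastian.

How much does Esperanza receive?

Lena takes one-fifth of €6,885,000 = €1,377,000. The remaining €5,508,000 passes to the descendants.
The descendants' portion (€5,508,000) is divided at the children's generation into 3 shares of €1,836,000. Leilani takes €1,836,000. The 2 shares of the deceased (Liesel and Svea) are combined into a pool of €3,672,000.
That pool (€3,672,000) is divided at the grandchildren's generation into 6 shares of €612,000. Dora, Qadir, Tavita, Cassia, and Quinn each take €612,000. The remaining share for the deceased Verity (€612,000) is carried to the next generation.
That pool (€612,000) is divided at the great-grandchildren's generation equally among Faisal, Yannick, and Esperanza: €204,000 each.

Esperanza receives €204,000.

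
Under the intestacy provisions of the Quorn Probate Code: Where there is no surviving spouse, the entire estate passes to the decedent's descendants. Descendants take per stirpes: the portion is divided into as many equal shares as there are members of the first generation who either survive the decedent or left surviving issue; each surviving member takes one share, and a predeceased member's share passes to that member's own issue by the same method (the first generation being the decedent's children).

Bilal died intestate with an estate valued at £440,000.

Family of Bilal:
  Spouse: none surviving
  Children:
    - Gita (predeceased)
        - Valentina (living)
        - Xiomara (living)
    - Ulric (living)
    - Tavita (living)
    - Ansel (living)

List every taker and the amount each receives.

The entire £440,000 passes to the descendants.
That amount (£440,000) is divided into 4 shares of £110,000: Ulric, Tavita, and Ansel each take £110,000; Gita's £110,000 share passes to Gita's issue.
Gita's share (£110,000) is divided into 2 shares of £55,000: Valentina and Xiomara each take £55,000.

Valentina: £55,000; Xiomara: £55,000; Ulric: £110,000; Tavita: £110,000; Ansel: £110,000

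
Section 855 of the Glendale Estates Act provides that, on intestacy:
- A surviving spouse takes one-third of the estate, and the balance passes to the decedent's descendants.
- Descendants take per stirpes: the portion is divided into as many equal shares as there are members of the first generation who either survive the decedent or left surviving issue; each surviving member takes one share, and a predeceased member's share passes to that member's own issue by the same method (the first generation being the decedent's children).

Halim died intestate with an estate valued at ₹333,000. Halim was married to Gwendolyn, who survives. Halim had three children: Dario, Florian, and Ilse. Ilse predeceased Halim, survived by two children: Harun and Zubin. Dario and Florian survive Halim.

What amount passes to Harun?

Harun receives ₹37,000.

Gwendolyn takes one-third of ₹333,000 = ₹111,000. The remaining ₹222,000 passes to the descendants.
The descendants' portion (₹222,000) is divided into 3 shares of ₹74,000: Dario and Florian each take ₹74,000; Ilse's ₹74,000 share passes to Ilse's issue.
Ilse's share (₹74,000) is divided into 2 shares of ₹37,000: Harun and Zubin each take ₹37,000.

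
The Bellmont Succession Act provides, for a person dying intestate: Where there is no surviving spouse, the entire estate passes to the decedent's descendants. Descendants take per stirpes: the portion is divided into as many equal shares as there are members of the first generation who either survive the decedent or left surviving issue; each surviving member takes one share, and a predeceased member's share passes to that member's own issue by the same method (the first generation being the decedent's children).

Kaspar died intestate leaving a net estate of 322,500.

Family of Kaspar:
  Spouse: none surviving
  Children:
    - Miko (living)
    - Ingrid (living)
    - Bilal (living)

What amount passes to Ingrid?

Ingrid receives 107,500.

The entire 322,500 passes to the descendants.
That amount (322,500) is divided into 3 shares of 107,500: Miko, Ingrid, and Bilal each take 107,500.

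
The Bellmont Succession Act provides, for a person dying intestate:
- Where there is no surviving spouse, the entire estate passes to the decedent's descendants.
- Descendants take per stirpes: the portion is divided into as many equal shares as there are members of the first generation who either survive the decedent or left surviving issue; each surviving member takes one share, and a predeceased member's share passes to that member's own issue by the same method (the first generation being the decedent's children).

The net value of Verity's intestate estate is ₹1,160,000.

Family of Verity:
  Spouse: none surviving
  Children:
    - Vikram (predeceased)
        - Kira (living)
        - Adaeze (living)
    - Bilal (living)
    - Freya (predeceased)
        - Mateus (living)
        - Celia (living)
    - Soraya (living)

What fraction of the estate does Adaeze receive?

Adaeze receives 1/8 of the estate.

The entire ₹1,160,000 passes to the descendants.
That amount (₹1,160,000) is divided into 4 shares of ₹290,000: Bilal and Soraya each take ₹290,000; Vikram's ₹290,000 share passes to Vikram's issue; Freya's ₹290,000 share passes to Freya's issue.
Vikram's share (₹290,000) is divided into 2 shares of ₹145,000: Kira and Adaeze each take ₹145,000.
Freya's share (₹290,000) is divided into 2 shares of ₹145,000: Mateus and Celia each take ₹145,000.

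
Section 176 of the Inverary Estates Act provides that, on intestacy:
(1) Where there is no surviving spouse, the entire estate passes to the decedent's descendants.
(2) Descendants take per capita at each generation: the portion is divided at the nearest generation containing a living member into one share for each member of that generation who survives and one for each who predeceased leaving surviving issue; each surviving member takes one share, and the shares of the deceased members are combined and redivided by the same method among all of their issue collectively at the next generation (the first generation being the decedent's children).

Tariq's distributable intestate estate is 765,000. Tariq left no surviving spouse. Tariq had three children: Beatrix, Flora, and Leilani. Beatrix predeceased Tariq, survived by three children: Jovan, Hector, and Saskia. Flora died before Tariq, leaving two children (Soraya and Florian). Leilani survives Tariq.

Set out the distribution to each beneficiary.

The entire 765,000 passes to the descendants.
That amount (765,000) is divided at the children's generation into 3 shares of 255,000. Leilani takes 255,000. The 2 shares of the deceased (Beatrix and Flora) are combined into a pool of 510,000.
That pool (510,000) is divided at the grandchildren's generation equally among Jovan, Hector, Saskia, Soraya, and Florian: 102,000 each.

Jovan: 102,000; Hector: 102,000; Saskia: 102,000; Soraya: 102,000; Florian: 102,000; Leilani: 255,000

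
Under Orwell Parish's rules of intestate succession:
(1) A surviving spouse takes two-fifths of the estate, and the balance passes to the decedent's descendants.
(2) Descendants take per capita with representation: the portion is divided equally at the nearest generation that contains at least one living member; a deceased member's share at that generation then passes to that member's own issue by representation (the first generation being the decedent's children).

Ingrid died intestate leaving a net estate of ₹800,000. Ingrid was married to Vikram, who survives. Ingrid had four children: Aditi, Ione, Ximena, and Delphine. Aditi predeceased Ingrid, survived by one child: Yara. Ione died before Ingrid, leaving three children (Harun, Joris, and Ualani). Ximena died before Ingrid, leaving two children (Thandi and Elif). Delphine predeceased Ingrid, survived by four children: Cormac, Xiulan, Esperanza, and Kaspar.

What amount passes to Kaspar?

Vikram takes two-fifths of ₹800,000 = ₹320,000. The remaining ₹480,000 passes to the descendants.
No child survives, so the initial division is made at the grandchildren's generation.
The descendants' portion (₹480,000) is divided into 10 shares of ₹48,000: Yara, Harun, Joris, Ualani, Thandi, Elif, Cormac, Xiulan, Esperanza, and Kaspar each take ₹48,000.

Kaspar receives ₹48,000.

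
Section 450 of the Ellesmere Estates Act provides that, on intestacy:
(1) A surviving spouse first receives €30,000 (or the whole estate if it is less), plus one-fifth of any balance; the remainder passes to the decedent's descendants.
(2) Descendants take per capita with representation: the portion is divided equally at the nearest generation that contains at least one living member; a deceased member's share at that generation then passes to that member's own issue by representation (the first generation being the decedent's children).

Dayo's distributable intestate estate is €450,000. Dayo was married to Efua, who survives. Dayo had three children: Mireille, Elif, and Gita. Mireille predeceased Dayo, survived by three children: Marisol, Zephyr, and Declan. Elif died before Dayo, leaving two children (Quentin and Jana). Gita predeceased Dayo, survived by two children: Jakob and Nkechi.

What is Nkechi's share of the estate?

Efua first takes €30,000, leaving a balance of €420,000. Efua then takes one-fifth of the balance (€84,000), for a total of €114,000. The remaining €336,000 passes to the descendants.
No child survives, so the initial division is made at the grandchildren's generation.
The descendants' portion (€336,000) is divided into 7 shares of €48,000: Marisol, Zephyr, Declan, Quentin, Jana, Jakob, and Nkechi each take €48,000.

Nkechi receives €48,000.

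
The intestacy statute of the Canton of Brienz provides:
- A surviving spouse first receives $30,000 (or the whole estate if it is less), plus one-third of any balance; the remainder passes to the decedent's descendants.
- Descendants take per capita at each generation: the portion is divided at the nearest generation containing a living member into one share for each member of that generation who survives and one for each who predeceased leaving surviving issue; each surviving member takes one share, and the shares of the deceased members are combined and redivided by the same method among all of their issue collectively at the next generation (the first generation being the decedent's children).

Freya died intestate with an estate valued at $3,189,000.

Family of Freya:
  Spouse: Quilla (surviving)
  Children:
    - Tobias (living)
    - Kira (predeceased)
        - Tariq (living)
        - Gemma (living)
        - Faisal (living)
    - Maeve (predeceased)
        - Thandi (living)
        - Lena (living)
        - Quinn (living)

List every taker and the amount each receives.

Quilla first takes $30,000, leaving a balance of $3,159,000. Quilla then takes one-third of the balance ($1,053,000), for a total of $1,083,000. The remaining $2,106,000 passes to the descendants.
The descendants' portion ($2,106,000) is divided at the children's generation into 3 shares of $702,000. Tobias takes $702,000. The 2 shares of the deceased (Kira and Maeve) are combined into a pool of $1,404,000.
That pool ($1,404,000) is divided at the grandchildren's generation equally among Tariq, Gemma, Faisal, Thandi, Lena, and Quinn: $234,000 each.

Quilla: $1,083,000; Tobias: $702,000; Tariq: $234,000; Gemma: $234,000; Faisal: $234,000; Thandi: $234,000; Lena: $234,000; Quinn: $234,000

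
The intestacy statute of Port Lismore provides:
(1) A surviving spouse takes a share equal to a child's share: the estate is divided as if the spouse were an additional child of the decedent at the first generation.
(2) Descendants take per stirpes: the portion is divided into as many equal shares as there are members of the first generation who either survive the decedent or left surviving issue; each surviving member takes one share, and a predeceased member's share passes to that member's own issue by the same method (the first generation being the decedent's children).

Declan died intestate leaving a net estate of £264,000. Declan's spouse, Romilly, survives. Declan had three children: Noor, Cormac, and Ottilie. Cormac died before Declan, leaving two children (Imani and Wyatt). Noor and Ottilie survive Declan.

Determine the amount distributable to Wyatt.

The spouse counts as an additional share at the children's level, so there are 4 primary shares of £66,000. Romilly takes one such share (£66,000).
The children's combined portion (£198,000) is divided into 3 shares of £66,000: Noor and Ottilie each take £66,000; Cormac's £66,000 share passes to Cormac's issue.
Cormac's share (£66,000) is divided into 2 shares of £33,000: Imani and Wyatt each take £33,000.

Wyatt receives £33,000.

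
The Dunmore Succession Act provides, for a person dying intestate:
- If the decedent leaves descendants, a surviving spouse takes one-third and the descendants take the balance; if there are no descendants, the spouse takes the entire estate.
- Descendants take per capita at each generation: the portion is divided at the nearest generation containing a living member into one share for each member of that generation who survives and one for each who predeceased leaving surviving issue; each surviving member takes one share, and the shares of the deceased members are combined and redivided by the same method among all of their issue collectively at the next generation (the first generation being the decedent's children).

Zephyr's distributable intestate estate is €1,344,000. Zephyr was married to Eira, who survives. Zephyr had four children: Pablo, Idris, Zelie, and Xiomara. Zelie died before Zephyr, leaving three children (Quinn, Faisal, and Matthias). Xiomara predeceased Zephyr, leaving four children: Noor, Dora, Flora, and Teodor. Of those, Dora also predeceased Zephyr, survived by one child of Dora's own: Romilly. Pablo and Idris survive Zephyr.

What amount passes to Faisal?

Faisal receives €64,000.

Eira takes one-third of €1,344,000 = €448,000. The remaining €896,000 passes to the descendants.
The descendants' portion (€896,000) is divided at the children's generation into 4 shares of €224,000. Pablo and Idris each take €224,000. The 2 shares of the deceased (Zelie and Xiomara) are combined into a pool of €448,000.
That pool (€448,000) is divided at the grandchildren's generation into 7 shares of €64,000. Quinn, Faisal, Matthias, Noor, Flora, and Teodor each take €64,000. The remaining share for the deceased Dora (€64,000) is carried to the next generation.
That pool (€64,000) passes entirely to Romilly, the sole taker at the great-grandchildren's generation.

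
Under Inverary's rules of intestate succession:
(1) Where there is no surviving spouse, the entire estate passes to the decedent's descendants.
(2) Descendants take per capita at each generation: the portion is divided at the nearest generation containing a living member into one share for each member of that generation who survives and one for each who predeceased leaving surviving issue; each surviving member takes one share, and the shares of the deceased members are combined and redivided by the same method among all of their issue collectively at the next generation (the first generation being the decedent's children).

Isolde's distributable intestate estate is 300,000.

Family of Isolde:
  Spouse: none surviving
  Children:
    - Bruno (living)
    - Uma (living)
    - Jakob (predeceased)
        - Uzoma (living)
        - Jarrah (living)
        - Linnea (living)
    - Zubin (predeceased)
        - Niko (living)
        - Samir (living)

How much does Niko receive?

Niko receives 30,000.

The entire 300,000 passes to the descendants.
That amount (300,000) is divided at the children's generation into 4 shares of 75,000. Bruno and Uma each take 75,000. The 2 shares of the deceased (Jakob and Zubin) are combined into a pool of 150,000.
That pool (150,000) is divided at the grandchildren's generation equally among Uzoma, Jarrah, Linnea, Niko, and Samir: 30,000 each.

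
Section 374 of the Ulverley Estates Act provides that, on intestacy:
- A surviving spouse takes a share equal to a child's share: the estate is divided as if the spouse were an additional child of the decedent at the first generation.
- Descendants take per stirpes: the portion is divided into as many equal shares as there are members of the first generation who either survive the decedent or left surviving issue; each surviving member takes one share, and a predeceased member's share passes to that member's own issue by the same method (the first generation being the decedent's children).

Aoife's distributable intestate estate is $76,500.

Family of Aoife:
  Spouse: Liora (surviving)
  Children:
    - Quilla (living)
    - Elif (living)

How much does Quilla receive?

The spouse counts as an additional share at the children's level, so there are 3 primary shares of $25,500. Liora takes one such share ($25,500).
The children's combined portion ($51,000) is divided into 2 shares of $25,500: Quilla and Elif each take $25,500.

Quilla receives $25,500.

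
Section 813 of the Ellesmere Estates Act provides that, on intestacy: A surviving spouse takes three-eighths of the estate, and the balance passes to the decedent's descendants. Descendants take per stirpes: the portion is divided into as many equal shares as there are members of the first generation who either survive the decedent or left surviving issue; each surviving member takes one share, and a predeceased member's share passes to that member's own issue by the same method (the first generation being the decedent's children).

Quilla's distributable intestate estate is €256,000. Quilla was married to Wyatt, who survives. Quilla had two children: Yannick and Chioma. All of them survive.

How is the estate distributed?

Wyatt: €96,000; Yannick: €80,000; Chioma: €80,000

Wyatt takes three-eighths of €256,000 = €96,000. The remaining €160,000 passes to the descendants.
The descendants' portion (€160,000) is divided into 2 shares of €80,000: Yannick and Chioma each take €80,000.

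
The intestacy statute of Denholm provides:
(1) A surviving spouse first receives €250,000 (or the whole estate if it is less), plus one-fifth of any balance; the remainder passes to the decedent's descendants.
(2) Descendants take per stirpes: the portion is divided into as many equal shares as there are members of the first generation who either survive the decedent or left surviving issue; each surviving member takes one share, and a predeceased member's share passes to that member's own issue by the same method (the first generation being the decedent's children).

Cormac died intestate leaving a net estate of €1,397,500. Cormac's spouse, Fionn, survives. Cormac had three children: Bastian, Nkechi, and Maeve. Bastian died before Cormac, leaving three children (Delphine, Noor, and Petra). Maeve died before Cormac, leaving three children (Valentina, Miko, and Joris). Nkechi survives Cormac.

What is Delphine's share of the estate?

Delphine receives €102,000.

Fionn first takes €250,000, leaving a balance of €1,147,500. Fionn then takes one-fifth of the balance (€229,500), for a total of €479,500. The remaining €918,000 passes to the descendants.
The descendants' portion (€918,000) is divided into 3 shares of €306,000: Nkechi takes €306,000; Bastian's €306,000 share passes to Bastian's issue; Maeve's €306,000 share passes to Maeve's issue.
Bastian's share (€306,000) is divided into 3 shares of €102,000: Delphine, Noor, and Petra each take €102,000.
Maeve's share (€306,000) is divided into 3 shares of €102,000: Valentina, Miko, and Joris each take €102,000.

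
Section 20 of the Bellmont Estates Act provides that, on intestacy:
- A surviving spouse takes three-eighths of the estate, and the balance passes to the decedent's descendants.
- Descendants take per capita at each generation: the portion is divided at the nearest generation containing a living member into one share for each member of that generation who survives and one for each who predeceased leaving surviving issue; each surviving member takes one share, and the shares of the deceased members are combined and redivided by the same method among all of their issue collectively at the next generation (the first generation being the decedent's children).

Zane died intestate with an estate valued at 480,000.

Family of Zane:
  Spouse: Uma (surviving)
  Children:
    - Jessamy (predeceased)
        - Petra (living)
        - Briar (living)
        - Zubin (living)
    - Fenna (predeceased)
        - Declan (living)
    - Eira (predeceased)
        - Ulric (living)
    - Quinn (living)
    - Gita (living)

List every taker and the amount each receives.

Uma: 180,000; Petra: 36,000; Briar: 36,000; Zubin: 36,000; Declan: 36,000; Ulric: 36,000; Quinn: 60,000; Gita: 60,000

Uma takes three-eighths of 480,000 = 180,000. The remaining 300,000 passes to the descendants.
The descendants' portion (300,000) is divided at the children's generation into 5 shares of 60,000. Quinn and Gita each take 60,000. The 3 shares of the deceased (Jessamy, Fenna, and Eira) are combined into a pool of 180,000.
That pool (180,000) is divided at the grandchildren's generation equally among Petra, Briar, Zubin, Declan, and Ulric: 36,000 each.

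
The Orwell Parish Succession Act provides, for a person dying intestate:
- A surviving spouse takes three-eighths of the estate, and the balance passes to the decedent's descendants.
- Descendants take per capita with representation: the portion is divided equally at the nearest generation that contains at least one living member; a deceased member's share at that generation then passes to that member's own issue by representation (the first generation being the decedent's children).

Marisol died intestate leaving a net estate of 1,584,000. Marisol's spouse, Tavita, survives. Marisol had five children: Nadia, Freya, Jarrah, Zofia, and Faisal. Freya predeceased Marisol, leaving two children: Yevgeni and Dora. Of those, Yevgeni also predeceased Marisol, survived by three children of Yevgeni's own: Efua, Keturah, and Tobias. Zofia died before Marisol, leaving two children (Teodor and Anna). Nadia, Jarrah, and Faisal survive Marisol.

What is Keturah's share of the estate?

Tavita takes three-eighths of 1,584,000 = 594,000. The remaining 990,000 passes to the descendants.
The descendants' portion (990,000) is divided into 5 shares of 198,000: Nadia, Jarrah, and Faisal each take 198,000; Freya's 198,000 share passes to Freya's issue; Zofia's 198,000 share passes to Zofia's issue.
Freya's share (198,000) is divided into 2 shares of 99,000: Dora takes 99,000; Yevgeni's 99,000 share passes to Yevgeni's issue.
Yevgeni's share (99,000) is divided into 3 shares of 33,000: Efua, Keturah, and Tobias each take 33,000.
Zofia's share (198,000) is divided into 2 shares of 99,000: Teodor and Anna each take 99,000.

Keturah receives 33,000.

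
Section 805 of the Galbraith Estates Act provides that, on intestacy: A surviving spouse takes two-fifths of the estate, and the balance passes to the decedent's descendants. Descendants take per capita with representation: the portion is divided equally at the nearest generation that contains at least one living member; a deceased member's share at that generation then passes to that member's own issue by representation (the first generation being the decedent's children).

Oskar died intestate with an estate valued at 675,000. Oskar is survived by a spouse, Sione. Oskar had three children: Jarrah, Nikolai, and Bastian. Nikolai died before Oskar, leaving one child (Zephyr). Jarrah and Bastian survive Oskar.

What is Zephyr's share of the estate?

Zephyr receives 135,000.

Sione takes two-fifths of 675,000 = 270,000. The remaining 405,000 passes to the descendants.
The descendants' portion (405,000) is divided into 3 shares of 135,000: Jarrah and Bastian each take 135,000; Nikolai's 135,000 share passes to Nikolai's issue.
Nikolai's share (135,000) passes entirely to Zephyr.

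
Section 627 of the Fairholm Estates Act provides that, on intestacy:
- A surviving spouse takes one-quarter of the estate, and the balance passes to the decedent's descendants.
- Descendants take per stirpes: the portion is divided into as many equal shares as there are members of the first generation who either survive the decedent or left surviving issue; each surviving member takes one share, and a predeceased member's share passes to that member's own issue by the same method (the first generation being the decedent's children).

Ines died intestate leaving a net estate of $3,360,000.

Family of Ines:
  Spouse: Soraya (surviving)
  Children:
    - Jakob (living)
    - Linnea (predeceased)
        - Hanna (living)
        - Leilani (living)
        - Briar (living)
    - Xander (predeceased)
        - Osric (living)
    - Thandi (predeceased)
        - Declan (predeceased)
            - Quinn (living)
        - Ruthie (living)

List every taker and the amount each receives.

Soraya takes one-quarter of $3,360,000 = $840,000. The remaining $2,520,000 passes to the descendants.
The descendants' portion ($2,520,000) is divided into 4 shares of $630,000: Jakob takes $630,000; Linnea's $630,000 share passes to Linnea's issue; Xander's $630,000 share passes to Xander's issue; Thandi's $630,000 share passes to Thandi's issue.
Linnea's share ($630,000) is divided into 3 shares of $210,000: Hanna, Leilani, and Briar each take $210,000.
Xander's share ($630,000) passes entirely to Osric.
Thandi's share ($630,000) is divided into 2 shares of $315,000: Ruthie takes $315,000; Declan's $315,000 share passes to Declan's issue.
Declan's share ($315,000) passes entirely to Quinn.

Soraya: $840,000; Jakob: $630,000; Hanna: $210,000; Leilani: $210,000; Briar: $210,000; Osric: $630,000; Quinn: $315,000; Ruthie: $315,000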